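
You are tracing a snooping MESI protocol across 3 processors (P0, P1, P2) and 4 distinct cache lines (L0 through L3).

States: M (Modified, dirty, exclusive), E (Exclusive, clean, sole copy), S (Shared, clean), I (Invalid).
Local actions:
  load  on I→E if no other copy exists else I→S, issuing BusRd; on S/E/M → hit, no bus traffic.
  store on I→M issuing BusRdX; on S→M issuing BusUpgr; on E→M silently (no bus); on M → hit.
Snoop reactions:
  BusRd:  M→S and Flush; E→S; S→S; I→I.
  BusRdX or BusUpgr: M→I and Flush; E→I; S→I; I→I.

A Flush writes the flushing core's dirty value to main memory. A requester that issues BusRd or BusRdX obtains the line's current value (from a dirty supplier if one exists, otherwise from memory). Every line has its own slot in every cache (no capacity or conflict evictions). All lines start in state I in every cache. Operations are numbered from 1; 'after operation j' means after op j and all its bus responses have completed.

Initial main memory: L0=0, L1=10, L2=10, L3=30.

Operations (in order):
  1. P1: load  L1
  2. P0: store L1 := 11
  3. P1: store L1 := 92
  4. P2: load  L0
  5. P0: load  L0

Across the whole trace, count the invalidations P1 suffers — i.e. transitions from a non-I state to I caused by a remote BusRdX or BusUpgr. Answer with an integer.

invalidations = 1

  op1 P1: load  L1 → I/E/I on L1; bus BusRd; mem=10
  op2 P0: store L1 := 11 → M/I/I on L1; bus BusRdX; mem=10
  op3 P1: store L1 := 92 → I/M/I on L1; bus BusRdX Flush; mem=11
  op4 P2: load  L0 → I/I/E on L0; bus BusRd; mem=0
  op5 P0: load  L0 → S/I/S on L0; bus BusRd; mem=0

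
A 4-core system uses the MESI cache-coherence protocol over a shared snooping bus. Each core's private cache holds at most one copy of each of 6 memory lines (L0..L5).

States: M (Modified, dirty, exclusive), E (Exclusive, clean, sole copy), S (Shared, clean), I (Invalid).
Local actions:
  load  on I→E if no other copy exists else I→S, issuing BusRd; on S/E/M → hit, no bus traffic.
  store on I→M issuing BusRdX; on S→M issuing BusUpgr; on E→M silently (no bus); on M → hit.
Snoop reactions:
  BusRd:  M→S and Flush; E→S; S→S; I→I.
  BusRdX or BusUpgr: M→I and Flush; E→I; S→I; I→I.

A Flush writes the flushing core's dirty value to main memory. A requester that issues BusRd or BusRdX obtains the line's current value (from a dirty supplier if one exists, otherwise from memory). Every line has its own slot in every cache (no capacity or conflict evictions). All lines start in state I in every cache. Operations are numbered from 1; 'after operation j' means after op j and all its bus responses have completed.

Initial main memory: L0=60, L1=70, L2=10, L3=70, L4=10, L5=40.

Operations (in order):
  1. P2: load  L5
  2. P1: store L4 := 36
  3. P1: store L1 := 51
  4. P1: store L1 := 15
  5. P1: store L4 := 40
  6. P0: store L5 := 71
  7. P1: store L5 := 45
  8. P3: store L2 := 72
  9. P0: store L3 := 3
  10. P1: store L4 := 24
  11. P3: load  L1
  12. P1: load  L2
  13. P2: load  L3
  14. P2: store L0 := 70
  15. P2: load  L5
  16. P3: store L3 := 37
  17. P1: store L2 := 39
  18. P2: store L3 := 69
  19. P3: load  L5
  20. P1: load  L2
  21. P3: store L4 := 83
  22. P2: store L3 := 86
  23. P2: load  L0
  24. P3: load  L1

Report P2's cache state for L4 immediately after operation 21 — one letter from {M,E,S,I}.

state = I

  op1 P2: load  L5 → I/I/E/I on L5; bus BusRd; mem=40
  op2 P1: store L4 := 36 → I/M/I/I on L4; bus BusRdX; mem=10
  op3 P1: store L1 := 51 → I/M/I/I on L1; bus BusRdX; mem=70
  op4 P1: store L1 := 15 → I/M/I/I on L1; bus (none); mem=70
  op5 P1: store L4 := 40 → I/M/I/I on L4; bus (none); mem=10
  op6 P0: store L5 := 71 → M/I/I/I on L5; bus BusRdX; mem=40
  op7 P1: store L5 := 45 → I/M/I/I on L5; bus BusRdX Flush; mem=71
  op8 P3: store L2 := 72 → I/I/I/M on L2; bus BusRdX; mem=10
  op9 P0: store L3 := 3 → M/I/I/I on L3; bus BusRdX; mem=70
  op10 P1: store L4 := 24 → I/M/I/I on L4; bus (none); mem=10
  op11 P3: load  L1 → I/S/I/S on L1; bus BusRd Flush; mem=15
  op12 P1: load  L2 → I/S/I/S on L2; bus BusRd Flush; mem=72
  op13 P2: load  L3 → S/I/S/I on L3; bus BusRd Flush; mem=3
  op14 P2: store L0 := 70 → I/I/M/I on L0; bus BusRdX; mem=60
  op15 P2: load  L5 → I/S/S/I on L5; bus BusRd Flush; mem=45
  op16 P3: store L3 := 37 → I/I/I/M on L3; bus BusRdX; mem=3
  op17 P1: store L2 := 39 → I/M/I/I on L2; bus BusUpgr; mem=72
  op18 P2: store L3 := 69 → I/I/M/I on L3; bus BusRdX Flush; mem=37
  op19 P3: load  L5 → I/S/S/S on L5; bus BusRd; mem=45
  op20 P1: load  L2 → I/M/I/I on L2; bus (none); mem=72
  op21 P3: store L4 := 83 → I/I/I/M on L4; bus BusRdX Flush; mem=24
  op22 P2: store L3 := 86 → I/I/M/I on L3; bus (none); mem=37
  op23 P2: load  L0 → I/I/M/I on L0; bus (none); mem=60
  op24 P3: load  L1 → I/S/I/S on L1; bus (none); mem=15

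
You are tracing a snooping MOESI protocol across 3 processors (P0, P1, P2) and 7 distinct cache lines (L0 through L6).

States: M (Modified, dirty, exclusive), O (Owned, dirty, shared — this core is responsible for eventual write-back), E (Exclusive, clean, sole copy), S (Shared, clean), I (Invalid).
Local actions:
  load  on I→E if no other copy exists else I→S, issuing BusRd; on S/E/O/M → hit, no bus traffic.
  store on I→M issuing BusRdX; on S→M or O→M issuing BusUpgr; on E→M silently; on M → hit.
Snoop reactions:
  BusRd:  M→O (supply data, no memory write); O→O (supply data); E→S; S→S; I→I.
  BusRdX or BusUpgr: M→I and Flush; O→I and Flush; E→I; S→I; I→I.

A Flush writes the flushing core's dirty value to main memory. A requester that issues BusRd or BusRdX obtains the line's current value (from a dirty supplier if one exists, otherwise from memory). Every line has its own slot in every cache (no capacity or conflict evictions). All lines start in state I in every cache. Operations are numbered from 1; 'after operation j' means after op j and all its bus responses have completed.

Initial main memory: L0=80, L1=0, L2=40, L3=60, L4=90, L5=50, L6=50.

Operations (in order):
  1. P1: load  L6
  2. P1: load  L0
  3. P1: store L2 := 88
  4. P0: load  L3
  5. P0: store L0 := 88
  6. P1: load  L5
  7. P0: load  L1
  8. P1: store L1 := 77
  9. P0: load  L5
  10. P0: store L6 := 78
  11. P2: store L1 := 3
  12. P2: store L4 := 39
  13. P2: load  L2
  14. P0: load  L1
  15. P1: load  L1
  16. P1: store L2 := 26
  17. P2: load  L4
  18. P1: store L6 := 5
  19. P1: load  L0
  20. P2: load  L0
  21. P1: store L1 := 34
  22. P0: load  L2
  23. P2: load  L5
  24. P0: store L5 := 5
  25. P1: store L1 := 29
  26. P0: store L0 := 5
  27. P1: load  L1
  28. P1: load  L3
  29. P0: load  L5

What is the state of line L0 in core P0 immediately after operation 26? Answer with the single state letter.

step 1: P1: load  L6  ⟶  IEI  (L6)  txn=BusRd  M[L6]=50
step 2: P1: load  L0  ⟶  IEI  (L0)  txn=BusRd  M[L0]=80
step 3: P1: store L2 := 88  ⟶  IMI  (L2)  txn=BusRdX  M[L2]=40
step 4: P0: load  L3  ⟶  EII  (L3)  txn=BusRd  M[L3]=60
step 5: P0: store L0 := 88  ⟶  MII  (L0)  txn=BusRdX  M[L0]=80
step 6: P1: load  L5  ⟶  IEI  (L5)  txn=BusRd  M[L5]=50
step 7: P0: load  L1  ⟶  EII  (L1)  txn=BusRd  M[L1]=0
step 8: P1: store L1 := 77  ⟶  IMI  (L1)  txn=BusRdX  M[L1]=0
step 9: P0: load  L5  ⟶  SSI  (L5)  txn=BusRd  M[L5]=50
step 10: P0: store L6 := 78  ⟶  MII  (L6)  txn=BusRdX  M[L6]=50
step 11: P2: store L1 := 3  ⟶  IIM  (L1)  txn=BusRdX+Flush  M[L1]=77
step 12: P2: store L4 := 39  ⟶  IIM  (L4)  txn=BusRdX  M[L4]=90
step 13: P2: load  L2  ⟶  IOS  (L2)  txn=BusRd  M[L2]=40
step 14: P0: load  L1  ⟶  SIO  (L1)  txn=BusRd  M[L1]=77
step 15: P1: load  L1  ⟶  SSO  (L1)  txn=BusRd  M[L1]=77
step 16: P1: store L2 := 26  ⟶  IMI  (L2)  txn=BusUpgr  M[L2]=40
step 17: P2: load  L4  ⟶  IIM  (L4)  txn=∅  M[L4]=90
step 18: P1: store L6 := 5  ⟶  IMI  (L6)  txn=BusRdX+Flush  M[L6]=78
step 19: P1: load  L0  ⟶  OSI  (L0)  txn=BusRd  M[L0]=80
step 20: P2: load  L0  ⟶  OSS  (L0)  txn=BusRd  M[L0]=80
step 21: P1: store L1 := 34  ⟶  IMI  (L1)  txn=BusUpgr+Flush  M[L1]=3
step 22: P0: load  L2  ⟶  SOI  (L2)  txn=BusRd  M[L2]=40
step 23: P2: load  L5  ⟶  SSS  (L5)  txn=BusRd  M[L5]=50
step 24: P0: store L5 := 5  ⟶  MII  (L5)  txn=BusUpgr  M[L5]=50
step 25: P1: store L1 := 29  ⟶  IMI  (L1)  txn=∅  M[L1]=3
step 26: P0: store L0 := 5  ⟶  MII  (L0)  txn=BusUpgr  M[L0]=80
step 27: P1: load  L1  ⟶  IMI  (L1)  txn=∅  M[L1]=3
step 28: P1: load  L3  ⟶  SSI  (L3)  txn=BusRd  M[L3]=60
step 29: P0: load  L5  ⟶  MII  (L5)  txn=∅  M[L5]=50

state = M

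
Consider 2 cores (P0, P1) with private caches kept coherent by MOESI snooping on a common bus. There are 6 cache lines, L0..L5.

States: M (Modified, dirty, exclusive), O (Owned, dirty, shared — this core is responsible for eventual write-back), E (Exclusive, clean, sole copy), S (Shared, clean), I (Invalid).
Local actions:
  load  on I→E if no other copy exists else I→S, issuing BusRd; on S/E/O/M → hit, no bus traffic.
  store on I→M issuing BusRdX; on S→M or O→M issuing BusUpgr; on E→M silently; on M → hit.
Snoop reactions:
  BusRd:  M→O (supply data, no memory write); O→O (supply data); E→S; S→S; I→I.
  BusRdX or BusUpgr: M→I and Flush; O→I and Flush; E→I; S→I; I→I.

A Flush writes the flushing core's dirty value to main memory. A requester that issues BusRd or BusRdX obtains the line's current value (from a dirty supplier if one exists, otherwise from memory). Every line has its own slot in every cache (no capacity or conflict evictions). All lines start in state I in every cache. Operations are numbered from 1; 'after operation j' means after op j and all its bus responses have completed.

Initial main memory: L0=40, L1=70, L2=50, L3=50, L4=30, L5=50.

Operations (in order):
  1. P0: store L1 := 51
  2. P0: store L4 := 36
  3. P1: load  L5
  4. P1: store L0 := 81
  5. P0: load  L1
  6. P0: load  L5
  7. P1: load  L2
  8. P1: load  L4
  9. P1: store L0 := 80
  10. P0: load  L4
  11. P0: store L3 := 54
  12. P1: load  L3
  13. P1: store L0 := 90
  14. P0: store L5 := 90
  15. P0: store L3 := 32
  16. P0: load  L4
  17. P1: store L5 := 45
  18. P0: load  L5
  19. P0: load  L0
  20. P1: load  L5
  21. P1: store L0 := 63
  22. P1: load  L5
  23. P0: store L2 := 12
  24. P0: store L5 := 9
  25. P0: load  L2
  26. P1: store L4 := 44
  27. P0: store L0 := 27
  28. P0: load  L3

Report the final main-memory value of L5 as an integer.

step 1: P0: store L1 := 51  ⟶  MI  (L1)  txn=BusRdX  M[L1]=70
step 2: P0: store L4 := 36  ⟶  MI  (L4)  txn=BusRdX  M[L4]=30
step 3: P1: load  L5  ⟶  IE  (L5)  txn=BusRd  M[L5]=50
step 4: P1: store L0 := 81  ⟶  IM  (L0)  txn=BusRdX  M[L0]=40
step 5: P0: load  L1  ⟶  MI  (L1)  txn=∅  M[L1]=70
step 6: P0: load  L5  ⟶  SS  (L5)  txn=BusRd  M[L5]=50
step 7: P1: load  L2  ⟶  IE  (L2)  txn=BusRd  M[L2]=50
step 8: P1: load  L4  ⟶  OS  (L4)  txn=BusRd  M[L4]=30
step 9: P1: store L0 := 80  ⟶  IM  (L0)  txn=∅  M[L0]=40
step 10: P0: load  L4  ⟶  OS  (L4)  txn=∅  M[L4]=30
step 11: P0: store L3 := 54  ⟶  MI  (L3)  txn=BusRdX  M[L3]=50
step 12: P1: load  L3  ⟶  OS  (L3)  txn=BusRd  M[L3]=50
step 13: P1: store L0 := 90  ⟶  IM  (L0)  txn=∅  M[L0]=40
step 14: P0: store L5 := 90  ⟶  MI  (L5)  txn=BusUpgr  M[L5]=50
step 15: P0: store L3 := 32  ⟶  MI  (L3)  txn=BusUpgr  M[L3]=50
step 16: P0: load  L4  ⟶  OS  (L4)  txn=∅  M[L4]=30
step 17: P1: store L5 := 45  ⟶  IM  (L5)  txn=BusRdX+Flush  M[L5]=90
step 18: P0: load  L5  ⟶  SO  (L5)  txn=BusRd  M[L5]=90
step 19: P0: load  L0  ⟶  SO  (L0)  txn=BusRd  M[L0]=40
step 20: P1: load  L5  ⟶  SO  (L5)  txn=∅  M[L5]=90
step 21: P1: store L0 := 63  ⟶  IM  (L0)  txn=BusUpgr  M[L0]=40
step 22: P1: load  L5  ⟶  SO  (L5)  txn=∅  M[L5]=90
step 23: P0: store L2 := 12  ⟶  MI  (L2)  txn=BusRdX  M[L2]=50
step 24: P0: store L5 := 9  ⟶  MI  (L5)  txn=BusUpgr+Flush  M[L5]=45
step 25: P0: load  L2  ⟶  MI  (L2)  txn=∅  M[L2]=50
step 26: P1: store L4 := 44  ⟶  IM  (L4)  txn=BusUpgr+Flush  M[L4]=36
step 27: P0: store L0 := 27  ⟶  MI  (L0)  txn=BusRdX+Flush  M[L0]=63
step 28: P0: load  L3  ⟶  MI  (L3)  txn=∅  M[L3]=50

memory[L5] = 45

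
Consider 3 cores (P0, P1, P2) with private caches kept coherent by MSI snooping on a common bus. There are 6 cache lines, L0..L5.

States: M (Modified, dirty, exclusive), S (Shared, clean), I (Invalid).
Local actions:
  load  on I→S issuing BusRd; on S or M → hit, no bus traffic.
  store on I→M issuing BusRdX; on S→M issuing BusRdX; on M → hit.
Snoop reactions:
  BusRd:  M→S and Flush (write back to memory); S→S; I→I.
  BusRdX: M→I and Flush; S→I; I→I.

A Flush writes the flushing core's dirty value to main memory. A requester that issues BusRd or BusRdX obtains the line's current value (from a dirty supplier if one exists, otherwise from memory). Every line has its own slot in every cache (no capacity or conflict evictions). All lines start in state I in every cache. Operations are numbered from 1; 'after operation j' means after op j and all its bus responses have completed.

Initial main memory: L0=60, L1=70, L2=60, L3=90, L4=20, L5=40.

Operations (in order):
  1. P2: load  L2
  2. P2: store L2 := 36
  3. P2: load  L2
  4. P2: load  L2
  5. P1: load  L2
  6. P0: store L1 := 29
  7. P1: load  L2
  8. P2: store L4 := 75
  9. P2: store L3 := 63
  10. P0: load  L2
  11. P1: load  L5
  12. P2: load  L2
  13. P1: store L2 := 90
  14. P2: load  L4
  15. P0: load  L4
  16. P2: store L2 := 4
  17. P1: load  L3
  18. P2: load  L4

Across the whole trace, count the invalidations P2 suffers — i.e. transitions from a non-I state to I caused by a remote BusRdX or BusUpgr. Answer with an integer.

  op1 P2: load  L2 → I/I/S on L2; bus BusRd; mem=60
  op2 P2: store L2 := 36 → I/I/M on L2; bus BusRdX; mem=60
  op3 P2: load  L2 → I/I/M on L2; bus (none); mem=60
  op4 P2: load  L2 → I/I/M on L2; bus (none); mem=60
  op5 P1: load  L2 → I/S/S on L2; bus BusRd Flush; mem=36
  op6 P0: store L1 := 29 → M/I/I on L1; bus BusRdX; mem=70
  op7 P1: load  L2 → I/S/S on L2; bus (none); mem=36
  op8 P2: store L4 := 75 → I/I/M on L4; bus BusRdX; mem=20
  op9 P2: store L3 := 63 → I/I/M on L3; bus BusRdX; mem=90
  op10 P0: load  L2 → S/S/S on L2; bus BusRd; mem=36
  op11 P1: load  L5 → I/S/I on L5; bus BusRd; mem=40
  op12 P2: load  L2 → S/S/S on L2; bus (none); mem=36
  op13 P1: store L2 := 90 → I/M/I on L2; bus BusRdX; mem=36
  op14 P2: load  L4 → I/I/M on L4; bus (none); mem=20
  op15 P0: load  L4 → S/I/S on L4; bus BusRd Flush; mem=75
  op16 P2: store L2 := 4 → I/I/M on L2; bus BusRdX Flush; mem=90
  op17 P1: load  L3 → I/S/S on L3; bus BusRd Flush; mem=63
  op18 P2: load  L4 → S/I/S on L4; bus (none); mem=75

invalidations = 1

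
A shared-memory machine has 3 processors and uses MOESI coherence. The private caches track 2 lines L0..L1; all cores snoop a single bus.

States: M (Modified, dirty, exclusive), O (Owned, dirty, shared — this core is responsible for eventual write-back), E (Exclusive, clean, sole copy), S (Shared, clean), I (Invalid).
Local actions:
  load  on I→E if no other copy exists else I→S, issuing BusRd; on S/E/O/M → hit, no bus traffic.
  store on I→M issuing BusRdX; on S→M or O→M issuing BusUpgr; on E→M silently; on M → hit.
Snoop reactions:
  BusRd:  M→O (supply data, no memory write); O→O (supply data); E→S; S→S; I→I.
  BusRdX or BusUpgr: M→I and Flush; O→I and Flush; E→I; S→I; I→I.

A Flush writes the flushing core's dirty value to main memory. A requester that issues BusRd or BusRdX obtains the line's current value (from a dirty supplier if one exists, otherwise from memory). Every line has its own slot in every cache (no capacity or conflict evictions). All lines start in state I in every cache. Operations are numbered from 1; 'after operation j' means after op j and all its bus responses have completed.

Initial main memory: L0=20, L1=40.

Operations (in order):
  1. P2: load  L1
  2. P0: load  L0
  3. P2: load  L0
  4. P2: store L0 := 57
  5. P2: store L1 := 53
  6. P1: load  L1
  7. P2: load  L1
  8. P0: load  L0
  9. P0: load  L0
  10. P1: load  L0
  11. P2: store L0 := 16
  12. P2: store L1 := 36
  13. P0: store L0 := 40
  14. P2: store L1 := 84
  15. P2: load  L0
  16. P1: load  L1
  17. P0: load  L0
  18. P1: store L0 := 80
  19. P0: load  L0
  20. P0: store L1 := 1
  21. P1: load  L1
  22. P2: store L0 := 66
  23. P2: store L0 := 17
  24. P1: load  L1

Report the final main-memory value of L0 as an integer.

  op1 P2: load  L1 → I/I/E on L1; bus BusRd; mem=40
  op2 P0: load  L0 → E/I/I on L0; bus BusRd; mem=20
  op3 P2: load  L0 → S/I/S on L0; bus BusRd; mem=20
  op4 P2: store L0 := 57 → I/I/M on L0; bus BusUpgr; mem=20
  op5 P2: store L1 := 53 → I/I/M on L1; bus (none); mem=40
  op6 P1: load  L1 → I/S/O on L1; bus BusRd; mem=40
  op7 P2: load  L1 → I/S/O on L1; bus (none); mem=40
  op8 P0: load  L0 → S/I/O on L0; bus BusRd; mem=20
  op9 P0: load  L0 → S/I/O on L0; bus (none); mem=20
  op10 P1: load  L0 → S/S/O on L0; bus BusRd; mem=20
  op11 P2: store L0 := 16 → I/I/M on L0; bus BusUpgr; mem=20
  op12 P2: store L1 := 36 → I/I/M on L1; bus BusUpgr; mem=40
  op13 P0: store L0 := 40 → M/I/I on L0; bus BusRdX Flush; mem=16
  op14 P2: store L1 := 84 → I/I/M on L1; bus (none); mem=40
  op15 P2: load  L0 → O/I/S on L0; bus BusRd; mem=16
  op16 P1: load  L1 → I/S/O on L1; bus BusRd; mem=40
  op17 P0: load  L0 → O/I/S on L0; bus (none); mem=16
  op18 P1: store L0 := 80 → I/M/I on L0; bus BusRdX Flush; mem=40
  op19 P0: load  L0 → S/O/I on L0; bus BusRd; mem=40
  op20 P0: store L1 := 1 → M/I/I on L1; bus BusRdX Flush; mem=84
  op21 P1: load  L1 → O/S/I on L1; bus BusRd; mem=84
  op22 P2: store L0 := 66 → I/I/M on L0; bus BusRdX Flush; mem=80
  op23 P2: store L0 := 17 → I/I/M on L0; bus (none); mem=80
  op24 P1: load  L1 → O/S/I on L1; bus (none); mem=84

memory[L0] = 80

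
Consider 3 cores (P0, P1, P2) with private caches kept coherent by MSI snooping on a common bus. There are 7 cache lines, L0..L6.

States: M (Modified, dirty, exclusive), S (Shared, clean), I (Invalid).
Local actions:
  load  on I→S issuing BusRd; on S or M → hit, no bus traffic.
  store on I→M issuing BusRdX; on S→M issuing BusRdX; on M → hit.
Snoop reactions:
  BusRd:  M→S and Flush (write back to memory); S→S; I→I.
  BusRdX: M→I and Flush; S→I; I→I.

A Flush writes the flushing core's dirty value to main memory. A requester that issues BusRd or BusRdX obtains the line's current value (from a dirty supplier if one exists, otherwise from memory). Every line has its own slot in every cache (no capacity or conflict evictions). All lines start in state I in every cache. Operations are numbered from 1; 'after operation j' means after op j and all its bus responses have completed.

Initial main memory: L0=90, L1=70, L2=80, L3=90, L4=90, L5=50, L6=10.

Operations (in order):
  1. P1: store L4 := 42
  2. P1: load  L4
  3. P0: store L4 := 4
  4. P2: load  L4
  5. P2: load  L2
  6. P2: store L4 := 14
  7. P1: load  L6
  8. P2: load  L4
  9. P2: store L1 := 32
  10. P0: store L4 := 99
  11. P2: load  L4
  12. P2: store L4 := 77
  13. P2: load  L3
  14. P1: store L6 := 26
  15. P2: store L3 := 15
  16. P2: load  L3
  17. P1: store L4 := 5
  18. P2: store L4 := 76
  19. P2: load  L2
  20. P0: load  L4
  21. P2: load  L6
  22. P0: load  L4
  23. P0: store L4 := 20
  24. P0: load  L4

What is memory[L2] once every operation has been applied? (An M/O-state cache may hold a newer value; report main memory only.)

step 1: P1: store L4 := 42  ⟶  IMI  (L4)  txn=BusRdX  M[L4]=90
step 2: P1: load  L4  ⟶  IMI  (L4)  txn=∅  M[L4]=90
step 3: P0: store L4 := 4  ⟶  MII  (L4)  txn=BusRdX+Flush  M[L4]=42
step 4: P2: load  L4  ⟶  SIS  (L4)  txn=BusRd+Flush  M[L4]=4
step 5: P2: load  L2  ⟶  IIS  (L2)  txn=BusRd  M[L2]=80
step 6: P2: store L4 := 14  ⟶  IIM  (L4)  txn=BusRdX  M[L4]=4
step 7: P1: load  L6  ⟶  ISI  (L6)  txn=BusRd  M[L6]=10
step 8: P2: load  L4  ⟶  IIM  (L4)  txn=∅  M[L4]=4
step 9: P2: store L1 := 32  ⟶  IIM  (L1)  txn=BusRdX  M[L1]=70
step 10: P0: store L4 := 99  ⟶  MII  (L4)  txn=BusRdX+Flush  M[L4]=14
step 11: P2: load  L4  ⟶  SIS  (L4)  txn=BusRd+Flush  M[L4]=99
step 12: P2: store L4 := 77  ⟶  IIM  (L4)  txn=BusRdX  M[L4]=99
step 13: P2: load  L3  ⟶  IIS  (L3)  txn=BusRd  M[L3]=90
step 14: P1: store L6 := 26  ⟶  IMI  (L6)  txn=BusRdX  M[L6]=10
step 15: P2: store L3 := 15  ⟶  IIM  (L3)  txn=BusRdX  M[L3]=90
step 16: P2: load  L3  ⟶  IIM  (L3)  txn=∅  M[L3]=90
step 17: P1: store L4 := 5  ⟶  IMI  (L4)  txn=BusRdX+Flush  M[L4]=77
step 18: P2: store L4 := 76  ⟶  IIM  (L4)  txn=BusRdX+Flush  M[L4]=5
step 19: P2: load  L2  ⟶  IIS  (L2)  txn=∅  M[L2]=80
step 20: P0: load  L4  ⟶  SIS  (L4)  txn=BusRd+Flush  M[L4]=76
step 21: P2: load  L6  ⟶  ISS  (L6)  txn=BusRd+Flush  M[L6]=26
step 22: P0: load  L4  ⟶  SIS  (L4)  txn=∅  M[L4]=76
step 23: P0: store L4 := 20  ⟶  MII  (L4)  txn=BusRdX  M[L4]=76
step 24: P0: load  L4  ⟶  MII  (L4)  txn=∅  M[L4]=76

memory[L2] = 80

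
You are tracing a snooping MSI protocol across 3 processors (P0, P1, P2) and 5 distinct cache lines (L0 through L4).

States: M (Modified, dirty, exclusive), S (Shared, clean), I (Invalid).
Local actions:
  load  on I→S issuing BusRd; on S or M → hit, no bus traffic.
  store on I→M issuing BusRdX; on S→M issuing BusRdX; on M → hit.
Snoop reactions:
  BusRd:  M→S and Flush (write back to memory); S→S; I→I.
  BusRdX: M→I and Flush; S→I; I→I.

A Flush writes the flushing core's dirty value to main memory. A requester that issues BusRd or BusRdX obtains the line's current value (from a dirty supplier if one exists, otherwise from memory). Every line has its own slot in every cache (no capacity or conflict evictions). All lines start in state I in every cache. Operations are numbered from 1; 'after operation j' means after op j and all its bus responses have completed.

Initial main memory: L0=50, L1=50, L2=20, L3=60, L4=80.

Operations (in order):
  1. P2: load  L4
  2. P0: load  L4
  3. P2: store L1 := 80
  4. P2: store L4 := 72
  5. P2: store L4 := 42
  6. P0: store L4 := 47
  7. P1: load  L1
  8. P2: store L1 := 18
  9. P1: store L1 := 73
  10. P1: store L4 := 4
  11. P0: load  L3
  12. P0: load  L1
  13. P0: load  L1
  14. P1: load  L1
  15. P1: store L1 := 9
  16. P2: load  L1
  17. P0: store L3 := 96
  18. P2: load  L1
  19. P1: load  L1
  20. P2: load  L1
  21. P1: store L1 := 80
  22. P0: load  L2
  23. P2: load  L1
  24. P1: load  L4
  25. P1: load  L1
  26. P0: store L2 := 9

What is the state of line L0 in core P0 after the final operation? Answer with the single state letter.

state = I

step 1: P2: load  L4  ⟶  IIS  (L4)  txn=BusRd  M[L4]=80
step 2: P0: load  L4  ⟶  SIS  (L4)  txn=BusRd  M[L4]=80
step 3: P2: store L1 := 80  ⟶  IIM  (L1)  txn=BusRdX  M[L1]=50
step 4: P2: store L4 := 72  ⟶  IIM  (L4)  txn=BusRdX  M[L4]=80
step 5: P2: store L4 := 42  ⟶  IIM  (L4)  txn=∅  M[L4]=80
step 6: P0: store L4 := 47  ⟶  MII  (L4)  txn=BusRdX+Flush  M[L4]=42
step 7: P1: load  L1  ⟶  ISS  (L1)  txn=BusRd+Flush  M[L1]=80
step 8: P2: store L1 := 18  ⟶  IIM  (L1)  txn=BusRdX  M[L1]=80
step 9: P1: store L1 := 73  ⟶  IMI  (L1)  txn=BusRdX+Flush  M[L1]=18
step 10: P1: store L4 := 4  ⟶  IMI  (L4)  txn=BusRdX+Flush  M[L4]=47
step 11: P0: load  L3  ⟶  SII  (L3)  txn=BusRd  M[L3]=60
step 12: P0: load  L1  ⟶  SSI  (L1)  txn=BusRd+Flush  M[L1]=73
step 13: P0: load  L1  ⟶  SSI  (L1)  txn=∅  M[L1]=73
step 14: P1: load  L1  ⟶  SSI  (L1)  txn=∅  M[L1]=73
step 15: P1: store L1 := 9  ⟶  IMI  (L1)  txn=BusRdX  M[L1]=73
step 16: P2: load  L1  ⟶  ISS  (L1)  txn=BusRd+Flush  M[L1]=9
step 17: P0: store L3 := 96  ⟶  MII  (L3)  txn=BusRdX  M[L3]=60
step 18: P2: load  L1  ⟶  ISS  (L1)  txn=∅  M[L1]=9
step 19: P1: load  L1  ⟶  ISS  (L1)  txn=∅  M[L1]=9
step 20: P2: load  L1  ⟶  ISS  (L1)  txn=∅  M[L1]=9
step 21: P1: store L1 := 80  ⟶  IMI  (L1)  txn=BusRdX  M[L1]=9
step 22: P0: load  L2  ⟶  SII  (L2)  txn=BusRd  M[L2]=20
step 23: P2: load  L1  ⟶  ISS  (L1)  txn=BusRd+Flush  M[L1]=80
step 24: P1: load  L4  ⟶  IMI  (L4)  txn=∅  M[L4]=47
step 25: P1: load  L1  ⟶  ISS  (L1)  txn=∅  M[L1]=80
step 26: P0: store L2 := 9  ⟶  MII  (L2)  txn=BusRdX  M[L2]=20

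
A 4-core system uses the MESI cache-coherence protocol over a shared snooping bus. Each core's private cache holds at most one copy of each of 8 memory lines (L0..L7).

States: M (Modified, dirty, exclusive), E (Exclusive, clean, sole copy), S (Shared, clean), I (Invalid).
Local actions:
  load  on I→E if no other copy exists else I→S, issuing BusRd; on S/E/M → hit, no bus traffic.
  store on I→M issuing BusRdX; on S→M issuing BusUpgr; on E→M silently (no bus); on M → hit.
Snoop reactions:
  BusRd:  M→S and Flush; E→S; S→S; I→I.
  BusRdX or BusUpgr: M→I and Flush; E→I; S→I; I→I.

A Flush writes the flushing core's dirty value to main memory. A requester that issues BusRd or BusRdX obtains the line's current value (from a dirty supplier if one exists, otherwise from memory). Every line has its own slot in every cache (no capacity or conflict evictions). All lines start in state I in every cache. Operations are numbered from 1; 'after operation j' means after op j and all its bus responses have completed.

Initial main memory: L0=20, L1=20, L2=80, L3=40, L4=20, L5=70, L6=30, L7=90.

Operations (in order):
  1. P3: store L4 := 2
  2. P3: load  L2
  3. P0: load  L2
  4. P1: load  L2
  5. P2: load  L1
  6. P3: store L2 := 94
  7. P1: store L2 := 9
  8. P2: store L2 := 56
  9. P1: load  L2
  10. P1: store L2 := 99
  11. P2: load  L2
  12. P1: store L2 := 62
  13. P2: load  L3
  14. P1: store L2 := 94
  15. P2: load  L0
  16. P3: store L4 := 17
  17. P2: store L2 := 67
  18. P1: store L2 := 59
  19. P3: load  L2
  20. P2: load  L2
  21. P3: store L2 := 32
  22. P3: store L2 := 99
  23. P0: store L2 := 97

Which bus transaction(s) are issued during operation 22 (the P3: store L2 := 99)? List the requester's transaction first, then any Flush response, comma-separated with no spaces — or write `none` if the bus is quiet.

[1] P3: store L4 := 2 | P0:I, P1:I, P2:I, P3:M(2) | bus: BusRdX
[2] P3: load  L2 | P0:I, P1:I, P2:I, P3:E(80) | bus: BusRd
[3] P0: load  L2 | P0:S(80), P1:I, P2:I, P3:S(80) | bus: BusRd
[4] P1: load  L2 | P0:S(80), P1:S(80), P2:I, P3:S(80) | bus: BusRd
[5] P2: load  L1 | P0:I, P1:I, P2:E(20), P3:I | bus: BusRd
[6] P3: store L2 := 94 | P0:I, P1:I, P2:I, P3:M(94) | bus: BusUpgr
[7] P1: store L2 := 9 | P0:I, P1:M(9), P2:I, P3:I | bus: BusRdX,Flush
[8] P2: store L2 := 56 | P0:I, P1:I, P2:M(56), P3:I | bus: BusRdX,Flush
[9] P1: load  L2 | P0:I, P1:S(56), P2:S(56), P3:I | bus: BusRd,Flush
[10] P1: store L2 := 99 | P0:I, P1:M(99), P2:I, P3:I | bus: BusUpgr
[11] P2: load  L2 | P0:I, P1:S(99), P2:S(99), P3:I | bus: BusRd,Flush
[12] P1: store L2 := 62 | P0:I, P1:M(62), P2:I, P3:I | bus: BusUpgr
[13] P2: load  L3 | P0:I, P1:I, P2:E(40), P3:I | bus: BusRd
[14] P1: store L2 := 94 | P0:I, P1:M(94), P2:I, P3:I | bus: none
[15] P2: load  L0 | P0:I, P1:I, P2:E(20), P3:I | bus: BusRd
[16] P3: store L4 := 17 | P0:I, P1:I, P2:I, P3:M(17) | bus: none
[17] P2: store L2 := 67 | P0:I, P1:I, P2:M(67), P3:I | bus: BusRdX,Flush
[18] P1: store L2 := 59 | P0:I, P1:M(59), P2:I, P3:I | bus: BusRdX,Flush
[19] P3: load  L2 | P0:I, P1:S(59), P2:I, P3:S(59) | bus: BusRd,Flush
[20] P2: load  L2 | P0:I, P1:S(59), P2:S(59), P3:S(59) | bus: BusRd
[21] P3: store L2 := 32 | P0:I, P1:I, P2:I, P3:M(32) | bus: BusUpgr
[22] P3: store L2 := 99 | P0:I, P1:I, P2:I, P3:M(99) | bus: none
[23] P0: store L2 := 97 | P0:M(97), P1:I, P2:I, P3:I | bus: BusRdX,Flush

bus = none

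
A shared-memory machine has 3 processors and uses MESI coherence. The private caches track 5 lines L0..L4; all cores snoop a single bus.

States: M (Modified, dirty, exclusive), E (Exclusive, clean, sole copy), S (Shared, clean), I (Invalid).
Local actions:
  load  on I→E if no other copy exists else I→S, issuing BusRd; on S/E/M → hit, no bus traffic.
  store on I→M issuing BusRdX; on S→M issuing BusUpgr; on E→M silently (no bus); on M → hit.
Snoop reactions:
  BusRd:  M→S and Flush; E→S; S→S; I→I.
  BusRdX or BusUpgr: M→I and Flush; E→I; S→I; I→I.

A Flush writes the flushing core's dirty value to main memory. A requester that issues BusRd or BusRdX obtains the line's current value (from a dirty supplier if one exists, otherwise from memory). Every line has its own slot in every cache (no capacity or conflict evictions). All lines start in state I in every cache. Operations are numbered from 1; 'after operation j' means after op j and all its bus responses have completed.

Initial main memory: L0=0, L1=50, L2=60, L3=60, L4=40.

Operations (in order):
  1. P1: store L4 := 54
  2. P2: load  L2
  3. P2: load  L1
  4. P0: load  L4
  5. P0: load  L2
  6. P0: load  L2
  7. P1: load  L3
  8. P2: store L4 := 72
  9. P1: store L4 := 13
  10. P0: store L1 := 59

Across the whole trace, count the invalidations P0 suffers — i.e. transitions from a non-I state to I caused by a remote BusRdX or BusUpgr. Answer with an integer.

invalidations = 1

  op1 P1: store L4 := 54 → I/M/I on L4; bus BusRdX; mem=40
  op2 P2: load  L2 → I/I/E on L2; bus BusRd; mem=60
  op3 P2: load  L1 → I/I/E on L1; bus BusRd; mem=50
  op4 P0: load  L4 → S/S/I on L4; bus BusRd Flush; mem=54
  op5 P0: load  L2 → S/I/S on L2; bus BusRd; mem=60
  op6 P0: load  L2 → S/I/S on L2; bus (none); mem=60
  op7 P1: load  L3 → I/E/I on L3; bus BusRd; mem=60
  op8 P2: store L4 := 72 → I/I/M on L4; bus BusRdX; mem=54
  op9 P1: store L4 := 13 → I/M/I on L4; bus BusRdX Flush; mem=72
  op10 P0: store L1 := 59 → M/I/I on L1; bus BusRdX; mem=50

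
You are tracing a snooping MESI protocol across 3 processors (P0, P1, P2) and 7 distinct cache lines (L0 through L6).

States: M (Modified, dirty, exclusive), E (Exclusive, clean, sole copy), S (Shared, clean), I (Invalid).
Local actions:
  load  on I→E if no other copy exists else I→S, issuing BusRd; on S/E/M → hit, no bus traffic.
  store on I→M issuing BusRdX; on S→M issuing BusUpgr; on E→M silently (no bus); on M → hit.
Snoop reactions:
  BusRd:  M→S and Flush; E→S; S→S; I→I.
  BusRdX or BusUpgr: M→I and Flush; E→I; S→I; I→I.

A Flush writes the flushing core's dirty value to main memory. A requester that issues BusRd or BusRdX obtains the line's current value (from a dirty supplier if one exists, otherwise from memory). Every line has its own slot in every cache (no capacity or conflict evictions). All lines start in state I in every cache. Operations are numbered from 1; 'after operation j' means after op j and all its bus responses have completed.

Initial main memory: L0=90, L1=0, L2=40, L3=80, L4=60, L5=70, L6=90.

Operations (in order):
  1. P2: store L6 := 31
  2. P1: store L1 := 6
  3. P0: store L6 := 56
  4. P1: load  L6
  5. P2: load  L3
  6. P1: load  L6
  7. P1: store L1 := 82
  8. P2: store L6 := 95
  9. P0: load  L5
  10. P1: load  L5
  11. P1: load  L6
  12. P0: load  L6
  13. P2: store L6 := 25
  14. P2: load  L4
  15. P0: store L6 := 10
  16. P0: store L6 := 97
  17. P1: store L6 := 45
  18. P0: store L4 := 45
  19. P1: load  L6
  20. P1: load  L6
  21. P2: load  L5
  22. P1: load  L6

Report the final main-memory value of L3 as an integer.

memory[L3] = 80

  op1 P2: store L6 := 31 → I/I/M on L6; bus BusRdX; mem=90
  op2 P1: store L1 := 6 → I/M/I on L1; bus BusRdX; mem=0
  op3 P0: store L6 := 56 → M/I/I on L6; bus BusRdX Flush; mem=31
  op4 P1: load  L6 → S/S/I on L6; bus BusRd Flush; mem=56
  op5 P2: load  L3 → I/I/E on L3; bus BusRd; mem=80
  op6 P1: load  L6 → S/S/I on L6; bus (none); mem=56
  op7 P1: store L1 := 82 → I/M/I on L1; bus (none); mem=0
  op8 P2: store L6 := 95 → I/I/M on L6; bus BusRdX; mem=56
  op9 P0: load  L5 → E/I/I on L5; bus BusRd; mem=70
  op10 P1: load  L5 → S/S/I on L5; bus BusRd; mem=70
  op11 P1: load  L6 → I/S/S on L6; bus BusRd Flush; mem=95
  op12 P0: load  L6 → S/S/S on L6; bus BusRd; mem=95
  op13 P2: store L6 := 25 → I/I/M on L6; bus BusUpgr; mem=95
  op14 P2: load  L4 → I/I/E on L4; bus BusRd; mem=60
  op15 P0: store L6 := 10 → M/I/I on L6; bus BusRdX Flush; mem=25
  op16 P0: store L6 := 97 → M/I/I on L6; bus (none); mem=25
  op17 P1: store L6 := 45 → I/M/I on L6; bus BusRdX Flush; mem=97
  op18 P0: store L4 := 45 → M/I/I on L4; bus BusRdX; mem=60
  op19 P1: load  L6 → I/M/I on L6; bus (none); mem=97
  op20 P1: load  L6 → I/M/I on L6; bus (none); mem=97
  op21 P2: load  L5 → S/S/S on L5; bus BusRd; mem=70
  op22 P1: load  L6 → I/M/I on L6; bus (none); mem=97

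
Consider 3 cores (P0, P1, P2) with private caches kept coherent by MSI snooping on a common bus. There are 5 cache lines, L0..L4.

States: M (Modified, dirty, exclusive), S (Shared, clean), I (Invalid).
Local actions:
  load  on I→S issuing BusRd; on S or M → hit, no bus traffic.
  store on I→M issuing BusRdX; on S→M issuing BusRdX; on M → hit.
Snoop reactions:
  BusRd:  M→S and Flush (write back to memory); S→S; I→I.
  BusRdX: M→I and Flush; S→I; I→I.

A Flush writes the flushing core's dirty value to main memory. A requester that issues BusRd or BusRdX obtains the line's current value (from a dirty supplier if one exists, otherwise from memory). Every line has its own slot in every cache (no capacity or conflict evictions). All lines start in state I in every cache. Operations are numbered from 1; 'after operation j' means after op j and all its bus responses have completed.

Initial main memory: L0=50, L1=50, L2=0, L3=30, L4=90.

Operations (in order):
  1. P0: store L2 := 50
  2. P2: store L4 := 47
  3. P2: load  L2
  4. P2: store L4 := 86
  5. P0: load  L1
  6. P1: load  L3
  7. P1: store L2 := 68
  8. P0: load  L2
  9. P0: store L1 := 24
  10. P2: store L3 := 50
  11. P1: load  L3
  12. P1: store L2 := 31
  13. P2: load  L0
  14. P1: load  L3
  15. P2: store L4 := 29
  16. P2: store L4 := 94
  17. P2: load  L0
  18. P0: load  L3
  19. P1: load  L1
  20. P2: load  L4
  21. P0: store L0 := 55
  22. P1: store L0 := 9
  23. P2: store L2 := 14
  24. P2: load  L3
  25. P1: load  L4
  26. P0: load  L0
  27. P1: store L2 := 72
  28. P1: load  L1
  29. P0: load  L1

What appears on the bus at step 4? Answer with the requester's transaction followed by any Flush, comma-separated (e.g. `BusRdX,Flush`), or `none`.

  op1 P0: store L2 := 50 → M/I/I on L2; bus BusRdX; mem=0
  op2 P2: store L4 := 47 → I/I/M on L4; bus BusRdX; mem=90
  op3 P2: load  L2 → S/I/S on L2; bus BusRd Flush; mem=50
  op4 P2: store L4 := 86 → I/I/M on L4; bus (none); mem=90
  op5 P0: load  L1 → S/I/I on L1; bus BusRd; mem=50
  op6 P1: load  L3 → I/S/I on L3; bus BusRd; mem=30
  op7 P1: store L2 := 68 → I/M/I on L2; bus BusRdX; mem=50
  op8 P0: load  L2 → S/S/I on L2; bus BusRd Flush; mem=68
  op9 P0: store L1 := 24 → M/I/I on L1; bus BusRdX; mem=50
  op10 P2: store L3 := 50 → I/I/M on L3; bus BusRdX; mem=30
  op11 P1: load  L3 → I/S/S on L3; bus BusRd Flush; mem=50
  op12 P1: store L2 := 31 → I/M/I on L2; bus BusRdX; mem=68
  op13 P2: load  L0 → I/I/S on L0; bus BusRd; mem=50
  op14 P1: load  L3 → I/S/S on L3; bus (none); mem=50
  op15 P2: store L4 := 29 → I/I/M on L4; bus (none); mem=90
  op16 P2: store L4 := 94 → I/I/M on L4; bus (none); mem=90
  op17 P2: load  L0 → I/I/S on L0; bus (none); mem=50
  op18 P0: load  L3 → S/S/S on L3; bus BusRd; mem=50
  op19 P1: load  L1 → S/S/I on L1; bus BusRd Flush; mem=24
  op20 P2: load  L4 → I/I/M on L4; bus (none); mem=90
  op21 P0: store L0 := 55 → M/I/I on L0; bus BusRdX; mem=50
  op22 P1: store L0 := 9 → I/M/I on L0; bus BusRdX Flush; mem=55
  op23 P2: store L2 := 14 → I/I/M on L2; bus BusRdX Flush; mem=31
  op24 P2: load  L3 → S/S/S on L3; bus (none); mem=50
  op25 P1: load  L4 → I/S/S on L4; bus BusRd Flush; mem=94
  op26 P0: load  L0 → S/S/I on L0; bus BusRd Flush; mem=9
  op27 P1: store L2 := 72 → I/M/I on L2; bus BusRdX Flush; mem=14
  op28 P1: load  L1 → S/S/I on L1; bus (none); mem=24
  op29 P0: load  L1 → S/S/I on L1; bus (none); mem=24

bus = none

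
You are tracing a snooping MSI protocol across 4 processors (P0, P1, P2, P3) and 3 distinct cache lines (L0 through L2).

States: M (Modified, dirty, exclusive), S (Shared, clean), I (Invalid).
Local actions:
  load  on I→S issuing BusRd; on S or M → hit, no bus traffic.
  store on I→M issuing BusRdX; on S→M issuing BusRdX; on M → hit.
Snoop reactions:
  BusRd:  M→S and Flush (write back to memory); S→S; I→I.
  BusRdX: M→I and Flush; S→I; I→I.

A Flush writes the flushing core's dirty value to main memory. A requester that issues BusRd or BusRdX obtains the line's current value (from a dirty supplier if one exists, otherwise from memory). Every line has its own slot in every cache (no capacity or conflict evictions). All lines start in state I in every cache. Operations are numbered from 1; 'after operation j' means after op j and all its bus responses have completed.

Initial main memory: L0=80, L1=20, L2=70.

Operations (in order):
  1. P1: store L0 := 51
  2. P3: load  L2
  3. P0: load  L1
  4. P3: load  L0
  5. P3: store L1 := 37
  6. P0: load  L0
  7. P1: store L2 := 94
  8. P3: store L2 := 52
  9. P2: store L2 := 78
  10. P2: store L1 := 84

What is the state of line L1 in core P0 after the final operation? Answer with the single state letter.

state = I

  op1 P1: store L0 := 51 → I/M/I/I on L0; bus BusRdX; mem=80
  op2 P3: load  L2 → I/I/I/S on L2; bus BusRd; mem=70
  op3 P0: load  L1 → S/I/I/I on L1; bus BusRd; mem=20
  op4 P3: load  L0 → I/S/I/S on L0; bus BusRd Flush; mem=51
  op5 P3: store L1 := 37 → I/I/I/M on L1; bus BusRdX; mem=20
  op6 P0: load  L0 → S/S/I/S on L0; bus BusRd; mem=51
  op7 P1: store L2 := 94 → I/M/I/I on L2; bus BusRdX; mem=70
  op8 P3: store L2 := 52 → I/I/I/M on L2; bus BusRdX Flush; mem=94
  op9 P2: store L2 := 78 → I/I/M/I on L2; bus BusRdX Flush; mem=52
  op10 P2: store L1 := 84 → I/I/M/I on L1; bus BusRdX Flush; mem=37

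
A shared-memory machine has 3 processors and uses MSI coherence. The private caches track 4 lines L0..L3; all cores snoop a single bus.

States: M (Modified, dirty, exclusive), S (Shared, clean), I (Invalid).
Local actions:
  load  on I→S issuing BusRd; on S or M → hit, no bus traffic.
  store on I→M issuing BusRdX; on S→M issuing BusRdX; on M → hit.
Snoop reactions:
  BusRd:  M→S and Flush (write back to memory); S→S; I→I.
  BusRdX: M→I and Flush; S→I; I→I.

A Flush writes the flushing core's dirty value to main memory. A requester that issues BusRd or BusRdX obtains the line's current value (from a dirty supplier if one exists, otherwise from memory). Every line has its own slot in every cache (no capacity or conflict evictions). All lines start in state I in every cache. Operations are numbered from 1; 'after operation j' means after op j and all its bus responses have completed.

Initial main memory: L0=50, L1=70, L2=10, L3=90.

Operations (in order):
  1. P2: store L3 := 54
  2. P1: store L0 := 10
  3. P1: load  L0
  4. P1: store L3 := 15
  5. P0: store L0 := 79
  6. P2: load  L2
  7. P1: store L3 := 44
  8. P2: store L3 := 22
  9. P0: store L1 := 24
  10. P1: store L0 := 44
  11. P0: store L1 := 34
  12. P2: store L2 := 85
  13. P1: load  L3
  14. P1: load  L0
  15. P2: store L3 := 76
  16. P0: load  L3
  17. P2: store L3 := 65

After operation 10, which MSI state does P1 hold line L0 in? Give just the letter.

state = M

  op1 P2: store L3 := 54 → I/I/M on L3; bus BusRdX; mem=90
  op2 P1: store L0 := 10 → I/M/I on L0; bus BusRdX; mem=50
  op3 P1: load  L0 → I/M/I on L0; bus (none); mem=50
  op4 P1: store L3 := 15 → I/M/I on L3; bus BusRdX Flush; mem=54
  op5 P0: store L0 := 79 → M/I/I on L0; bus BusRdX Flush; mem=10
  op6 P2: load  L2 → I/I/S on L2; bus BusRd; mem=10
  op7 P1: store L3 := 44 → I/M/I on L3; bus (none); mem=54
  op8 P2: store L3 := 22 → I/I/M on L3; bus BusRdX Flush; mem=44
  op9 P0: store L1 := 24 → M/I/I on L1; bus BusRdX; mem=70
  op10 P1: store L0 := 44 → I/M/I on L0; bus BusRdX Flush; mem=79
  op11 P0: store L1 := 34 → M/I/I on L1; bus (none); mem=70
  op12 P2: store L2 := 85 → I/I/M on L2; bus BusRdX; mem=10
  op13 P1: load  L3 → I/S/S on L3; bus BusRd Flush; mem=22
  op14 P1: load  L0 → I/M/I on L0; bus (none); mem=79
  op15 P2: store L3 := 76 → I/I/M on L3; bus BusRdX; mem=22
  op16 P0: load  L3 → S/I/S on L3; bus BusRd Flush; mem=76
  op17 P2: store L3 := 65 → I/I/M on L3; bus BusRdX; mem=76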